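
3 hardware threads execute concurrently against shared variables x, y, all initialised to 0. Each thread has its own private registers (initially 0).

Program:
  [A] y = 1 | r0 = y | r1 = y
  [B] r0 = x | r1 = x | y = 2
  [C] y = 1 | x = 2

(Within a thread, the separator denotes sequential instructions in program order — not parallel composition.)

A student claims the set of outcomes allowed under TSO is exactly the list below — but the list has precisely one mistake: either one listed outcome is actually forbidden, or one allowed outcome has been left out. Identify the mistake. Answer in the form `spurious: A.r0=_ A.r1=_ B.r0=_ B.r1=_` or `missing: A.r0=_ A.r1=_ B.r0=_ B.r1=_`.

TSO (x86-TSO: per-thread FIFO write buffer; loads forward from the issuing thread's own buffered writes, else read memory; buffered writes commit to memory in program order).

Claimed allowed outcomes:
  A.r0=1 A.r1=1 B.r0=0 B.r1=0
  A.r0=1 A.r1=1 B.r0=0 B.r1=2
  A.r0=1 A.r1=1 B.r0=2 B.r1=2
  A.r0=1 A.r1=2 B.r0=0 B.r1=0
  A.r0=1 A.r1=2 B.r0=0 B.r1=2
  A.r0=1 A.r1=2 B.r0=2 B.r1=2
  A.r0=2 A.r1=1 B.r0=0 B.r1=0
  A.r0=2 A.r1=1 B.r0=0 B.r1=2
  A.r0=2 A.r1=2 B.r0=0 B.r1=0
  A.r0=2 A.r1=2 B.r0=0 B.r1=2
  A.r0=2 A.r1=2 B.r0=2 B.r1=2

outcome vector order: (A.r0,A.r1,B.r0,B.r1)
TSO (10): 1100 1102 1122 1200 1202 1222 2100 2200 2202 2222
claimed∖TSO = {2102}

spurious: A.r0=2 A.r1=1 B.r0=0 B.r1=2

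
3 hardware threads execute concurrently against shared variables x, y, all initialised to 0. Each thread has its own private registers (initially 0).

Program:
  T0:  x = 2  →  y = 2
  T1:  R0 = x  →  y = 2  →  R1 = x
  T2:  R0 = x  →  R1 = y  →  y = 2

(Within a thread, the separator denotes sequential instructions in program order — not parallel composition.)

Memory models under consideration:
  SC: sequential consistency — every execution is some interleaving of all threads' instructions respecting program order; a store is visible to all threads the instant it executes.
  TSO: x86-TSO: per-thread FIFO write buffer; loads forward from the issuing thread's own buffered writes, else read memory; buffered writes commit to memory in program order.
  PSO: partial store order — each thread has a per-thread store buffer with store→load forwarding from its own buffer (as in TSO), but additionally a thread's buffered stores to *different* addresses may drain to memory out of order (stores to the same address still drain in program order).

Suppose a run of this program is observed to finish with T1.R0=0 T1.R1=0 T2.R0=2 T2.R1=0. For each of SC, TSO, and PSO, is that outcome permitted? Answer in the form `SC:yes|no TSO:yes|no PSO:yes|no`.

SC:no TSO:yes PSO:yes

outcome vector order: (T1.R0,T1.R1,T2.R0,T2.R1)
under SC → 0/0/0/0 0/0/0/2 0/0/2/2 0/2/0/0 0/2/0/2 0/2/2/0 0/2/2/2 2/2/0/0 2/2/0/2 2/2/2/0 2/2/2/2
under TSO → 0/0/0/0 0/0/0/2 0/0/2/0 0/0/2/2 0/2/0/0 0/2/0/2 0/2/2/0 0/2/2/2 2/2/0/0 2/2/0/2 2/2/2/0 2/2/2/2
under PSO → 0/0/0/0 0/0/0/2 0/0/2/0 0/0/2/2 0/2/0/0 0/2/0/2 0/2/2/0 0/2/2/2 2/2/0/0 2/2/0/2 2/2/2/0 2/2/2/2
target 0/0/2/0 ∈ {TSO,PSO}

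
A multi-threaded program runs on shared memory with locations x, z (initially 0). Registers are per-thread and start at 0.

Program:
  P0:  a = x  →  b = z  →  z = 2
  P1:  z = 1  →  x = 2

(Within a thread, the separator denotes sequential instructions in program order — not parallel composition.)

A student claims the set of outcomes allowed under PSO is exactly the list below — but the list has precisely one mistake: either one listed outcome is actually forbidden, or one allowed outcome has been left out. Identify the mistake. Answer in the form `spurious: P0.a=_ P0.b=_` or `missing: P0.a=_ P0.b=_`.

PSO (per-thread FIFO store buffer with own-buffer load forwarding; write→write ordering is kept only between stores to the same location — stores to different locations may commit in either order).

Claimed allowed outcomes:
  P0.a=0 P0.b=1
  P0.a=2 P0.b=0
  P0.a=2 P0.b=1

outcome vector order: (P0.a,P0.b)
[PSO] allowed = {(0,0), (0,1), (2,0), (2,1)}
PSO∖claimed = {(0,0)}

missing: P0.a=0 P0.b=0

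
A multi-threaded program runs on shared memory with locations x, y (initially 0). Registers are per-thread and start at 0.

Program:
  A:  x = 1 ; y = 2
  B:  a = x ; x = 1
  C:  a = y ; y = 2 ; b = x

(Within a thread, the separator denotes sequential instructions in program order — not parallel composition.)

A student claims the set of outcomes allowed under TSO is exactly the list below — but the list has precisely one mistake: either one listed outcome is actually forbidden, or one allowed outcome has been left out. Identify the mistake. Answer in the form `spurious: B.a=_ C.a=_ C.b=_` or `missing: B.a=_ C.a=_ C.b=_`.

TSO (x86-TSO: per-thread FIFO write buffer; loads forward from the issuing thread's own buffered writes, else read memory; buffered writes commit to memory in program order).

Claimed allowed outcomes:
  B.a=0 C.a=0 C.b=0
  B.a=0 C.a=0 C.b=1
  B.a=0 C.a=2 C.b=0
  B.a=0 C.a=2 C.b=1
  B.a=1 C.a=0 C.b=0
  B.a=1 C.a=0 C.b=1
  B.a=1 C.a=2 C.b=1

spurious: B.a=0 C.a=2 C.b=0

outcome vector order: (B.a,C.a,C.b)
[TSO] allowed = {(0,0,0), (0,0,1), (0,2,1), (1,0,0), (1,0,1), (1,2,1)}
claimed∖TSO = {(0,2,0)}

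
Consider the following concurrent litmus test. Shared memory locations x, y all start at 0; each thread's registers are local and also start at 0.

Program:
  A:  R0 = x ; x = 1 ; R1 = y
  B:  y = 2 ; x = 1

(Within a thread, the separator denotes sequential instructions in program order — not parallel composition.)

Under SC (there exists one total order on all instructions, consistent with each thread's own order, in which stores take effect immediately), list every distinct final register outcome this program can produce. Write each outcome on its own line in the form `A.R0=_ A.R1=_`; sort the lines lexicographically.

A.R0=0 A.R1=0
A.R0=0 A.R1=2
A.R0=1 A.R1=2

outcome vector order: (A.R0,A.R1)
|SC outcomes| = 3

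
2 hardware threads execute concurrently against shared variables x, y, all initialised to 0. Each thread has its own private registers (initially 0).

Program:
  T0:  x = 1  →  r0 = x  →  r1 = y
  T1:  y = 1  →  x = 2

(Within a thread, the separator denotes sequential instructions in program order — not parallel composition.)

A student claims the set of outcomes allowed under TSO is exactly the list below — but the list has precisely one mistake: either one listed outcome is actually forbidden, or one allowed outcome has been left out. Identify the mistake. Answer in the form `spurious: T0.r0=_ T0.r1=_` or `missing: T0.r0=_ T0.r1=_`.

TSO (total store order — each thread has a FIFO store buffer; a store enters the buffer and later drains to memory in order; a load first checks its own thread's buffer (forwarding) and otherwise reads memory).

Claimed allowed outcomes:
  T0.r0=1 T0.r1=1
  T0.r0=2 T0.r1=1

outcome vector order: (T0.r0,T0.r1)
TSO (3): <1 0>; <1 1>; <2 1>
TSO∖claimed = {<1 0>}

missing: T0.r0=1 T0.r1=0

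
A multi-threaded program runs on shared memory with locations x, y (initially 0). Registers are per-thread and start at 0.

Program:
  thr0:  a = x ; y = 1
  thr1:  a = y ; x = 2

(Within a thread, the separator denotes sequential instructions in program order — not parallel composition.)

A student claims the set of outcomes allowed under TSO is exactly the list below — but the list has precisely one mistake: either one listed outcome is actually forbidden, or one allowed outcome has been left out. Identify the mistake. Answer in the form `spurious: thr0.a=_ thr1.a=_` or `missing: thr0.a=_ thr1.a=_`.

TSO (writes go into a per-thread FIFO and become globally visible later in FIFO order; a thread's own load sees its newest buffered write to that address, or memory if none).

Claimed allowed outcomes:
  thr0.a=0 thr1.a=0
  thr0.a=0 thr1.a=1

outcome vector order: (thr0.a,thr1.a)
TSO (3): 00, 01, 20
TSO∖claimed = {20}

missing: thr0.a=2 thr1.a=0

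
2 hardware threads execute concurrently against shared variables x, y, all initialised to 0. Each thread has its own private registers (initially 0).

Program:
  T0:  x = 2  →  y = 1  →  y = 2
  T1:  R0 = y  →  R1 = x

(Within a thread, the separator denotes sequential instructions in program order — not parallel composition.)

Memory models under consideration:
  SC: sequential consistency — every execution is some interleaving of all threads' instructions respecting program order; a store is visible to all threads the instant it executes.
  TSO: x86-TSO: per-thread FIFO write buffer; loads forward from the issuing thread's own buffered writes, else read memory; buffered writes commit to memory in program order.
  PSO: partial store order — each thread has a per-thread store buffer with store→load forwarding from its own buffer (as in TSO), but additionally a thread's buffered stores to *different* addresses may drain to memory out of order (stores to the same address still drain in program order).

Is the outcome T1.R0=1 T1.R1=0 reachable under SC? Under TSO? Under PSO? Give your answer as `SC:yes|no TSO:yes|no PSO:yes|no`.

outcome vector order: (T1.R0,T1.R1)
SC (4): 0/0, 0/2, 1/2, 2/2
TSO (4): 0/0, 0/2, 1/2, 2/2
PSO (6): 0/0, 0/2, 1/0, 1/2, 2/0, 2/2
target 1/0 ∈ {PSO}

SC:no TSO:no PSO:yes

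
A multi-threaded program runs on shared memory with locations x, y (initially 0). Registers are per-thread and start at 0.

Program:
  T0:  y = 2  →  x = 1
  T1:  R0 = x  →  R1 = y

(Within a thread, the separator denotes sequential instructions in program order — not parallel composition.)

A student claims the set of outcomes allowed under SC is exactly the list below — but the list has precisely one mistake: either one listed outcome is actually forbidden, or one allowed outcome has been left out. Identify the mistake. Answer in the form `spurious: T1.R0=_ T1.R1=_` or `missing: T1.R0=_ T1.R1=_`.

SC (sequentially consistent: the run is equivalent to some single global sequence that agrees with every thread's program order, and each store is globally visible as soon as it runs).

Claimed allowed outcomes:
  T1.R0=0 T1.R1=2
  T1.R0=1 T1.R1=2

missing: T1.R0=0 T1.R1=0

outcome vector order: (T1.R0,T1.R1)
SC: 3 outcomes — {00; 02; 12}
SC∖claimed = {00}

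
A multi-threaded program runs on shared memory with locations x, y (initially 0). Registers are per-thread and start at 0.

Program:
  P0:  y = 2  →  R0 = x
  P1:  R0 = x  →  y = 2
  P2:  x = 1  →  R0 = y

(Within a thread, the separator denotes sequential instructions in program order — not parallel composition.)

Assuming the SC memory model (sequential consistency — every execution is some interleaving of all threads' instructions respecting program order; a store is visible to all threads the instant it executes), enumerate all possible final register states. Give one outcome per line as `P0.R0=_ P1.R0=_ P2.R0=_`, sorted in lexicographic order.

P0.R0=0 P1.R0=0 P2.R0=2
P0.R0=0 P1.R0=1 P2.R0=2
P0.R0=1 P1.R0=0 P2.R0=0
P0.R0=1 P1.R0=0 P2.R0=2
P0.R0=1 P1.R0=1 P2.R0=0
P0.R0=1 P1.R0=1 P2.R0=2

outcome vector order: (P0.R0,P1.R0,P2.R0)
|SC outcomes| = 6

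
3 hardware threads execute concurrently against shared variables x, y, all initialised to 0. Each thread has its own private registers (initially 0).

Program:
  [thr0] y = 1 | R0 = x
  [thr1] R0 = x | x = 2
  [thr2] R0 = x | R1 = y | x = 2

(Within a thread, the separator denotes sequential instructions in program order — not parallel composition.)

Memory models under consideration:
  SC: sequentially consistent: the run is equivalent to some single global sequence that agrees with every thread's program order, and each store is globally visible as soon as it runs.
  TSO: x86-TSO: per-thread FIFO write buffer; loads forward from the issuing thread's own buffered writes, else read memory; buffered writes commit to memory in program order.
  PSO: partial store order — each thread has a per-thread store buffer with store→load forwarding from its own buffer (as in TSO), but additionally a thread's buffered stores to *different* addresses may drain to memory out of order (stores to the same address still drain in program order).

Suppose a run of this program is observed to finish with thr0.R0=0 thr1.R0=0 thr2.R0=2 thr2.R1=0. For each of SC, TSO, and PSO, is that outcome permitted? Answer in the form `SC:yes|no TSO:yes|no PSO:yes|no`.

outcome vector order: (thr0.R0,thr1.R0,thr2.R0,thr2.R1)
SC: 11 outcomes — {0000, 0001, 0021, 0200, 0201, 2000, 2001, 2020, 2021, 2200, 2201}
TSO: 12 outcomes — {0000, 0001, 0020, 0021, 0200, 0201, 2000, 2001, 2020, 2021, 2200, 2201}
PSO: 12 outcomes — {0000, 0001, 0020, 0021, 0200, 0201, 2000, 2001, 2020, 2021, 2200, 2201}
target 0020 ∈ {TSO,PSO}

SC:no TSO:yes PSO:yes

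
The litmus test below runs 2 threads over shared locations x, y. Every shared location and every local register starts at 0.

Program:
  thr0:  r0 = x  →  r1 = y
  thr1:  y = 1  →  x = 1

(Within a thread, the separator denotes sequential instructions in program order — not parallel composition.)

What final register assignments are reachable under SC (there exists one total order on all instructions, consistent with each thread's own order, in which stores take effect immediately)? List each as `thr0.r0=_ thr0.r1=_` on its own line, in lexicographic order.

thr0.r0=0 thr0.r1=0
thr0.r0=0 thr0.r1=1
thr0.r0=1 thr0.r1=1

outcome vector order: (thr0.r0,thr0.r1)
|SC outcomes| = 3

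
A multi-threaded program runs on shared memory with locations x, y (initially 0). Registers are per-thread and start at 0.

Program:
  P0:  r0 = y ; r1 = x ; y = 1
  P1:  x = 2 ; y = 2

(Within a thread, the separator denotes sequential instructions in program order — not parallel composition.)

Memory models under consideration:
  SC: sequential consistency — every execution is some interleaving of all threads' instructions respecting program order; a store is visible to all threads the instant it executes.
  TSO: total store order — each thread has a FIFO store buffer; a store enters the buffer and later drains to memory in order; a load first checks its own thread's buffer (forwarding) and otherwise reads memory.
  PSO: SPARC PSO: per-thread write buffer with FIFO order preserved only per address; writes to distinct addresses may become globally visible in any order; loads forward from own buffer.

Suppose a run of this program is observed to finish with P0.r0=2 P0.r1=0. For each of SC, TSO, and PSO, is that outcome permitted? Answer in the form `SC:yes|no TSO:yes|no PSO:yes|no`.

outcome vector order: (P0.r0,P0.r1)
SC: 3 outcomes — {(0,0), (0,2), (2,2)}
TSO: 3 outcomes — {(0,0), (0,2), (2,2)}
PSO: 4 outcomes — {(0,0), (0,2), (2,0), (2,2)}
target (2,0) ∈ {PSO}

SC:no TSO:no PSO:yes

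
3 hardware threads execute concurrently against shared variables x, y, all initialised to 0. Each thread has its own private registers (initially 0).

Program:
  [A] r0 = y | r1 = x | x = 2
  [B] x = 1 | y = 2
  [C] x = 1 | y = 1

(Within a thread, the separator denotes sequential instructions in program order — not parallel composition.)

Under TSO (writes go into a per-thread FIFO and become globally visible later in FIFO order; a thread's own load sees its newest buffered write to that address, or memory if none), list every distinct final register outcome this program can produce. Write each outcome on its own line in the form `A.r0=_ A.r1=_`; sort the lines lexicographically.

outcome vector order: (A.r0,A.r1)
|TSO outcomes| = 4

A.r0=0 A.r1=0
A.r0=0 A.r1=1
A.r0=1 A.r1=1
A.r0=2 A.r1=1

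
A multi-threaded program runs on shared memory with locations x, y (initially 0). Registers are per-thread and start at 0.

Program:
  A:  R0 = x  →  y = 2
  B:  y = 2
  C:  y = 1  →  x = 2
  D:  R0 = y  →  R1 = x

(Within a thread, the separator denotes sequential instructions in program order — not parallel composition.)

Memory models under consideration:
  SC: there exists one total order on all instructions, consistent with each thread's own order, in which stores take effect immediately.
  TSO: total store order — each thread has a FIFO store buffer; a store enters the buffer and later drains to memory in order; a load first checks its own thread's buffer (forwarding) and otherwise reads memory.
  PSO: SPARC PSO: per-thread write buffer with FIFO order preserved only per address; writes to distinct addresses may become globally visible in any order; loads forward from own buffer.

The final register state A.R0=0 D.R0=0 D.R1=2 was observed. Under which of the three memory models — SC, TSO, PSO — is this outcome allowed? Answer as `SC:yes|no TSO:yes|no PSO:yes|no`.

SC:yes TSO:yes PSO:yes

outcome vector order: (A.R0,D.R0,D.R1)
[SC] allowed = {(0,0,0), (0,0,2), (0,1,0), (0,1,2), (0,2,0), (0,2,2), (2,0,0), (2,0,2), (2,1,0), (2,1,2), (2,2,0), (2,2,2)}
[TSO] allowed = {(0,0,0), (0,0,2), (0,1,0), (0,1,2), (0,2,0), (0,2,2), (2,0,0), (2,0,2), (2,1,0), (2,1,2), (2,2,0), (2,2,2)}
[PSO] allowed = {(0,0,0), (0,0,2), (0,1,0), (0,1,2), (0,2,0), (0,2,2), (2,0,0), (2,0,2), (2,1,0), (2,1,2), (2,2,0), (2,2,2)}
target (0,0,2) ∈ {SC,TSO,PSO}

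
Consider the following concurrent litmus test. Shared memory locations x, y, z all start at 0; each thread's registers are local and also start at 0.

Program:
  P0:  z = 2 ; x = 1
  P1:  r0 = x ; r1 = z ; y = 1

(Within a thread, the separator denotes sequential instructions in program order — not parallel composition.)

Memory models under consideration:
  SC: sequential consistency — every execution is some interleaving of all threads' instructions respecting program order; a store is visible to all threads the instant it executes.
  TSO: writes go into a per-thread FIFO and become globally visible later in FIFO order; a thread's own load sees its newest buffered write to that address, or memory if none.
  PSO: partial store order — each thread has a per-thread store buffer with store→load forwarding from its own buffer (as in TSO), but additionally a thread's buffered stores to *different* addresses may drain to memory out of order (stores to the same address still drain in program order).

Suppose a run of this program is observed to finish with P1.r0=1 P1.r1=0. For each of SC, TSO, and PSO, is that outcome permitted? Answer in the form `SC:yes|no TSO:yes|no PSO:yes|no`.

SC:no TSO:no PSO:yes

outcome vector order: (P1.r0,P1.r1)
[SC] allowed = {00; 02; 12}
[TSO] allowed = {00; 02; 12}
[PSO] allowed = {00; 02; 10; 12}
target 10 ∈ {PSO}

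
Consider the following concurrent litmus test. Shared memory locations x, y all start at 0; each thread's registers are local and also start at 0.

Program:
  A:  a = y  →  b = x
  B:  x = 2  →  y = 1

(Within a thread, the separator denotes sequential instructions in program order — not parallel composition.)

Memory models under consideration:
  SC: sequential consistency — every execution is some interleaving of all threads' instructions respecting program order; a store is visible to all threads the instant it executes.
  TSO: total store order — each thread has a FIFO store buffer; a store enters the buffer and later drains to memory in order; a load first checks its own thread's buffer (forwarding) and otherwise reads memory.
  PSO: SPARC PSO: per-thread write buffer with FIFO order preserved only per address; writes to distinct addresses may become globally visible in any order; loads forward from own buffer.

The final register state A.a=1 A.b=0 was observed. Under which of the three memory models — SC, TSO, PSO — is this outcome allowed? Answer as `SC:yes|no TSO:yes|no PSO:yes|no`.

SC:no TSO:no PSO:yes

outcome vector order: (A.a,A.b)
under SC → (0,0), (0,2), (1,2)
under TSO → (0,0), (0,2), (1,2)
under PSO → (0,0), (0,2), (1,0), (1,2)
target (1,0) ∈ {PSO}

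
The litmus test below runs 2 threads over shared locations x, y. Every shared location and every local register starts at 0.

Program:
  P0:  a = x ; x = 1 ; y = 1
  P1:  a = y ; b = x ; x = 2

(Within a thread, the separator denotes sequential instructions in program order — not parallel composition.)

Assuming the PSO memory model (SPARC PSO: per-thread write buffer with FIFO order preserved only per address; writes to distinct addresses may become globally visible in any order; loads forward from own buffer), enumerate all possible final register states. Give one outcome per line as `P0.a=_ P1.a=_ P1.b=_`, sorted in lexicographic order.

P0.a=0 P1.a=0 P1.b=0
P0.a=0 P1.a=0 P1.b=1
P0.a=0 P1.a=1 P1.b=0
P0.a=0 P1.a=1 P1.b=1
P0.a=2 P1.a=0 P1.b=0

outcome vector order: (P0.a,P1.a,P1.b)
|PSO outcomes| = 5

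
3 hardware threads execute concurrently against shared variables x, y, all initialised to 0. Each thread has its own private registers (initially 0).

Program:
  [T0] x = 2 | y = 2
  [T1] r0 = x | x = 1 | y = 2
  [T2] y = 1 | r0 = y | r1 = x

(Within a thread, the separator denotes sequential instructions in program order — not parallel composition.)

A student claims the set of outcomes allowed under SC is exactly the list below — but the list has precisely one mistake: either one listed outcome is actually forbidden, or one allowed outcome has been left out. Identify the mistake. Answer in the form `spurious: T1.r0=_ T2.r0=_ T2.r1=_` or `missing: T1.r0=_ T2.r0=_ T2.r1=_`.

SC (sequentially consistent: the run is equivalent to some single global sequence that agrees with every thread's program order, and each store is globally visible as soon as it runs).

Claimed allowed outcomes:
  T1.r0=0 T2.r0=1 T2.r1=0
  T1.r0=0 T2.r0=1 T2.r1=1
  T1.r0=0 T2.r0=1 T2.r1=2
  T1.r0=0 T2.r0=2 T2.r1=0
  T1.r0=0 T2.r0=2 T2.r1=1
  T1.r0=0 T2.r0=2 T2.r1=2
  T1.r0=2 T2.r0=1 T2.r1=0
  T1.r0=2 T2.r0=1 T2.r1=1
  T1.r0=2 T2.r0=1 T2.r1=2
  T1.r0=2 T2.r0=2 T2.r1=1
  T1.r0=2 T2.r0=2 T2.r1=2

outcome vector order: (T1.r0,T2.r0,T2.r1)
SC (10): <0 1 0>; <0 1 1>; <0 1 2>; <0 2 1>; <0 2 2>; <2 1 0>; <2 1 1>; <2 1 2>; <2 2 1>; <2 2 2>
claimed∖SC = {<0 2 0>}

spurious: T1.r0=0 T2.r0=2 T2.r1=0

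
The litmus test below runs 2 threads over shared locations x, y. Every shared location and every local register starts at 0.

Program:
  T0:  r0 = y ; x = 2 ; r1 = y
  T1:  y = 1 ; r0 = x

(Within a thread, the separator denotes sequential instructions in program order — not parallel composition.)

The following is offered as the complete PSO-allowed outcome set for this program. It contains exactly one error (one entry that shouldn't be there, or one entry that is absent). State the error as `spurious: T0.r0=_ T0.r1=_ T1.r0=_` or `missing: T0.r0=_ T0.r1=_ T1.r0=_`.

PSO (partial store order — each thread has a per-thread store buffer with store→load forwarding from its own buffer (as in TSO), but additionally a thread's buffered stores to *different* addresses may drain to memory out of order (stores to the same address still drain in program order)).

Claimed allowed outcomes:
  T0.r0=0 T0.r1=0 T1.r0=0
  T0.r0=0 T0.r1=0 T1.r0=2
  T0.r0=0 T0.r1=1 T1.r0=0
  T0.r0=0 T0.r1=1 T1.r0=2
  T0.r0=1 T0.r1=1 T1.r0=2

missing: T0.r0=1 T0.r1=1 T1.r0=0

outcome vector order: (T0.r0,T0.r1,T1.r0)
under PSO → 0/0/0 0/0/2 0/1/0 0/1/2 1/1/0 1/1/2
PSO∖claimed = {1/1/0}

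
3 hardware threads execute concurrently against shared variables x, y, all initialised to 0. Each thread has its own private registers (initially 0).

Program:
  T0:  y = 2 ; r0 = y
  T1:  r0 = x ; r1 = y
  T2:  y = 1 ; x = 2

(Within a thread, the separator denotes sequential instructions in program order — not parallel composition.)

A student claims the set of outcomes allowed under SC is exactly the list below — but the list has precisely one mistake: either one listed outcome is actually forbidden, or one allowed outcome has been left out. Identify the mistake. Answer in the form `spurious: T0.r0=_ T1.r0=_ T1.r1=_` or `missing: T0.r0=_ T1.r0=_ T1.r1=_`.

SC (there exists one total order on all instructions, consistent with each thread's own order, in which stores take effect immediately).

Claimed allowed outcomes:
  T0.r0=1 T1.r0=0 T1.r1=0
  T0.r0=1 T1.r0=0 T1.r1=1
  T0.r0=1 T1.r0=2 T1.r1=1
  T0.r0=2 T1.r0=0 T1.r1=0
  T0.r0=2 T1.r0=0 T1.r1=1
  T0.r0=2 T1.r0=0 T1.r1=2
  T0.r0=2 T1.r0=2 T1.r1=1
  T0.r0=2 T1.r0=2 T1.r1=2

outcome vector order: (T0.r0,T1.r0,T1.r1)
SC (9): 1/0/0, 1/0/1, 1/0/2, 1/2/1, 2/0/0, 2/0/1, 2/0/2, 2/2/1, 2/2/2
SC∖claimed = {1/0/2}

missing: T0.r0=1 T1.r0=0 T1.r1=2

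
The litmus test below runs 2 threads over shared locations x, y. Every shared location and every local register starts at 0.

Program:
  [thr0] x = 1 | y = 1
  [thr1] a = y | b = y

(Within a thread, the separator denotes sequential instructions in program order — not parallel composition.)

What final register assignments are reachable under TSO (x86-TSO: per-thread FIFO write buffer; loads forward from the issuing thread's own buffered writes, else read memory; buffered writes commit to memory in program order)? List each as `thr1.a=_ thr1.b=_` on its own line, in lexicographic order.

outcome vector order: (thr1.a,thr1.b)
|TSO outcomes| = 3

thr1.a=0 thr1.b=0
thr1.a=0 thr1.b=1
thr1.a=1 thr1.b=1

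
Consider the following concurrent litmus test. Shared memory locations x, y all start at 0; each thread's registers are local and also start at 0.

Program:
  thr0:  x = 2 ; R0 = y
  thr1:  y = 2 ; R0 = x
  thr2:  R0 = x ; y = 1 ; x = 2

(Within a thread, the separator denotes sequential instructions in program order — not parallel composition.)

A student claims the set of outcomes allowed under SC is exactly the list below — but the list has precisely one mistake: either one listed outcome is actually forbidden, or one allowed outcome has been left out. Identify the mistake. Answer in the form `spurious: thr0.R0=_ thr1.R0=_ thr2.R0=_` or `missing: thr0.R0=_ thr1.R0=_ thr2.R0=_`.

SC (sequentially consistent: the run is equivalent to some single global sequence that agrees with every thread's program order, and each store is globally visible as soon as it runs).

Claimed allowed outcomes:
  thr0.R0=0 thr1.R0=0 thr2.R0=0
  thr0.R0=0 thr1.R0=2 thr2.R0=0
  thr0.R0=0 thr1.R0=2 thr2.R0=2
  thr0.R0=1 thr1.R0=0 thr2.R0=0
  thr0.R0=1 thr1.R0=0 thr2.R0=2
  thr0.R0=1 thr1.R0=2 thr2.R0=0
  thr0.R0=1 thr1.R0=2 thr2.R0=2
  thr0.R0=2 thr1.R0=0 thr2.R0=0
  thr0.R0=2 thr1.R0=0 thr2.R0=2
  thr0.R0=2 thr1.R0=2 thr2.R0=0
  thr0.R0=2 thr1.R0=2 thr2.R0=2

outcome vector order: (thr0.R0,thr1.R0,thr2.R0)
[SC] allowed = {020 022 100 102 120 122 200 202 220 222}
claimed∖SC = {000}

spurious: thr0.R0=0 thr1.R0=0 thr2.R0=0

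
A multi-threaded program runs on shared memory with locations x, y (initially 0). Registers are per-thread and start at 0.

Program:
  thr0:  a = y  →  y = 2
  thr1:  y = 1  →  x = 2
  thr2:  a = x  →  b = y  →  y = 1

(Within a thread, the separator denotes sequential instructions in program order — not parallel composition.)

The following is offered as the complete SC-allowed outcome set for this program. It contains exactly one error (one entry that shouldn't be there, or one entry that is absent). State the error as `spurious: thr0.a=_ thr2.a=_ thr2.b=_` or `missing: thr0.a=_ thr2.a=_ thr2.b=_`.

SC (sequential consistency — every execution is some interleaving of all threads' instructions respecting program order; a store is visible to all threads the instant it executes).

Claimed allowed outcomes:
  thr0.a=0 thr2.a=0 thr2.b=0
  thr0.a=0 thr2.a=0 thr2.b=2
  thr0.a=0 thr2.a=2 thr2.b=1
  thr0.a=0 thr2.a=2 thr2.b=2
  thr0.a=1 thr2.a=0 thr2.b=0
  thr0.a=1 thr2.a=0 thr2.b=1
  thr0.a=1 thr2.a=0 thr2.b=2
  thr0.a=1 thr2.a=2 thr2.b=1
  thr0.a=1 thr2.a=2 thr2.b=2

outcome vector order: (thr0.a,thr2.a,thr2.b)
[SC] allowed = {0/0/0, 0/0/1, 0/0/2, 0/2/1, 0/2/2, 1/0/0, 1/0/1, 1/0/2, 1/2/1, 1/2/2}
SC∖claimed = {0/0/1}

missing: thr0.a=0 thr2.a=0 thr2.b=1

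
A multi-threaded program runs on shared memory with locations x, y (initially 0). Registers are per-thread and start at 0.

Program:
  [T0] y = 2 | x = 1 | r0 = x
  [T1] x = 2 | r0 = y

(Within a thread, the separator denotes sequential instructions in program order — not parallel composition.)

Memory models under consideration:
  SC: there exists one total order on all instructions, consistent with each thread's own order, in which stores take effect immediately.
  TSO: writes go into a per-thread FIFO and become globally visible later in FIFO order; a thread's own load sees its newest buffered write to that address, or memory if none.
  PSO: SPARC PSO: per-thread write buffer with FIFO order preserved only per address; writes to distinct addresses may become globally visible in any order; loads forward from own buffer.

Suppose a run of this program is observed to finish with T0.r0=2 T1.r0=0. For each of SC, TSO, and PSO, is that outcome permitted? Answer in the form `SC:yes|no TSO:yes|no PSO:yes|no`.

SC:no TSO:yes PSO:yes

outcome vector order: (T0.r0,T1.r0)
under SC → <1 0>; <1 2>; <2 2>
under TSO → <1 0>; <1 2>; <2 0>; <2 2>
under PSO → <1 0>; <1 2>; <2 0>; <2 2>
target <2 0> ∈ {TSO,PSO}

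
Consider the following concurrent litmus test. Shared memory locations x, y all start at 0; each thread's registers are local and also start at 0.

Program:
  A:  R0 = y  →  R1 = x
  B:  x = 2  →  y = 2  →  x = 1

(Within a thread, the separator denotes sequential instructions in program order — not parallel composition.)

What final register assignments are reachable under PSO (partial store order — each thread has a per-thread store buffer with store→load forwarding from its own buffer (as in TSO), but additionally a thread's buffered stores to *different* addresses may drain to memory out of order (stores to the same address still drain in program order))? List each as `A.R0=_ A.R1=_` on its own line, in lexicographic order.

outcome vector order: (A.R0,A.R1)
|PSO outcomes| = 6

A.R0=0 A.R1=0
A.R0=0 A.R1=1
A.R0=0 A.R1=2
A.R0=2 A.R1=0
A.R0=2 A.R1=1
A.R0=2 A.R1=2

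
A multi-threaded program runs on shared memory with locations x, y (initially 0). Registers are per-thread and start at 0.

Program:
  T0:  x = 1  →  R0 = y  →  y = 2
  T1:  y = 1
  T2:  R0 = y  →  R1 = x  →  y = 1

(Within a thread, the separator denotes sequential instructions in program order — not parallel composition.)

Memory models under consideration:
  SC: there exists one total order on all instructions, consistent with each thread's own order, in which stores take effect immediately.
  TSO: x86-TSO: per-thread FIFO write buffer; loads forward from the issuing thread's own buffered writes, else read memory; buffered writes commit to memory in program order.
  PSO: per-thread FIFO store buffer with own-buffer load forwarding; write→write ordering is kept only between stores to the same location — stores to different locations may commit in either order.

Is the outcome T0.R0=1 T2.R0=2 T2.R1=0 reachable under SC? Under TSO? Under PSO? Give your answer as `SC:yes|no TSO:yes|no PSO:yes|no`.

outcome vector order: (T0.R0,T2.R0,T2.R1)
SC (9): 0/0/0 0/0/1 0/1/1 0/2/1 1/0/0 1/0/1 1/1/0 1/1/1 1/2/1
TSO (10): 0/0/0 0/0/1 0/1/0 0/1/1 0/2/1 1/0/0 1/0/1 1/1/0 1/1/1 1/2/1
PSO (12): 0/0/0 0/0/1 0/1/0 0/1/1 0/2/0 0/2/1 1/0/0 1/0/1 1/1/0 1/1/1 1/2/0 1/2/1
target 1/2/0 ∈ {PSO}

SC:no TSO:no PSO:yes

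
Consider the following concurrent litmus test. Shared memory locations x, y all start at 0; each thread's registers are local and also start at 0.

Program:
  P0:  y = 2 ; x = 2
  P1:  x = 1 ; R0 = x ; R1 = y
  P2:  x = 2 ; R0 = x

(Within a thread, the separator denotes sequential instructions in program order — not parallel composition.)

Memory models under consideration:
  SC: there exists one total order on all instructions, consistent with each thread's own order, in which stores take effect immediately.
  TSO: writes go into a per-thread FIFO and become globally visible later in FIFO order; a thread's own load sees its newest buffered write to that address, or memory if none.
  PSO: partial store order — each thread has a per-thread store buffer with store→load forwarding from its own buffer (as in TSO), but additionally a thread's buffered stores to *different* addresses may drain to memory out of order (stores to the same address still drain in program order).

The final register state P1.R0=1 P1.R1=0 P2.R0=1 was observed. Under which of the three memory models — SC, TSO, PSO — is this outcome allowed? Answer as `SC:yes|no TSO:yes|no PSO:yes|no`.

outcome vector order: (P1.R0,P1.R1,P2.R0)
[SC] allowed = {1/0/1; 1/0/2; 1/2/1; 1/2/2; 2/0/2; 2/2/1; 2/2/2}
[TSO] allowed = {1/0/1; 1/0/2; 1/2/1; 1/2/2; 2/0/2; 2/2/1; 2/2/2}
[PSO] allowed = {1/0/1; 1/0/2; 1/2/1; 1/2/2; 2/0/1; 2/0/2; 2/2/1; 2/2/2}
target 1/0/1 ∈ {SC,TSO,PSO}

SC:yes TSO:yes PSO:yes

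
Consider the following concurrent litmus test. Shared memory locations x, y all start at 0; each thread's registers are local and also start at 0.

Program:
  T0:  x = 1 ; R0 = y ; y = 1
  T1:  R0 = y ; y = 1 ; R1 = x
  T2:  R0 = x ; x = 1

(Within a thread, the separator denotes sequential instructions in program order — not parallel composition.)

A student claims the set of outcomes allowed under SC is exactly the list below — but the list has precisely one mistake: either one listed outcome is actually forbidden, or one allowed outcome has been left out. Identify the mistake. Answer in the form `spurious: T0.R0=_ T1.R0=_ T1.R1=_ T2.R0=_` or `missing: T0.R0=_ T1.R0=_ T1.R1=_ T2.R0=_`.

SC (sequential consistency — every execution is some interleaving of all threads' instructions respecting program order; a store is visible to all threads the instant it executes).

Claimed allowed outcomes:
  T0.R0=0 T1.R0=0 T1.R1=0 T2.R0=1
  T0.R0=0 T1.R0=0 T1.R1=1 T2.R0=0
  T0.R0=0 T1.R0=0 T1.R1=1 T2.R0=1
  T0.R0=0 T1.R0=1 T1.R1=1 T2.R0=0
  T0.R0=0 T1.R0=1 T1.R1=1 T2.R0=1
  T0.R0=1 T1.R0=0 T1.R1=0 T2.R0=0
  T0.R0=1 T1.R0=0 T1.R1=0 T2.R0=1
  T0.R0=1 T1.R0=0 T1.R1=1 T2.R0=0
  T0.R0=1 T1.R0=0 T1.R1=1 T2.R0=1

spurious: T0.R0=0 T1.R0=0 T1.R1=0 T2.R0=1

outcome vector order: (T0.R0,T1.R0,T1.R1,T2.R0)
SC (8): 0/0/1/0, 0/0/1/1, 0/1/1/0, 0/1/1/1, 1/0/0/0, 1/0/0/1, 1/0/1/0, 1/0/1/1
claimed∖SC = {0/0/0/1}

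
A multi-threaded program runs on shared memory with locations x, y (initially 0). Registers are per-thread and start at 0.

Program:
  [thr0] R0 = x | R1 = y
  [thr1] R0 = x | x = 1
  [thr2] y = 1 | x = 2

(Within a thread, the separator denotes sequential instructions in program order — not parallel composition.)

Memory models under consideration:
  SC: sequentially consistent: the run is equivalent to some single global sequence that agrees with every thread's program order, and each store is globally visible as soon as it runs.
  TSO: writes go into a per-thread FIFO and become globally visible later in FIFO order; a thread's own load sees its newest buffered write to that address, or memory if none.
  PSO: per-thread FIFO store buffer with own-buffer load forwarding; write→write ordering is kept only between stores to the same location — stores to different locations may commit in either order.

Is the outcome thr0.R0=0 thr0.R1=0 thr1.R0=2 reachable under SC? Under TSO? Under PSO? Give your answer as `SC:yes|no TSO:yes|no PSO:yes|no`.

outcome vector order: (thr0.R0,thr0.R1,thr1.R0)
under SC → 0/0/0 0/0/2 0/1/0 0/1/2 1/0/0 1/1/0 1/1/2 2/1/0 2/1/2
under TSO → 0/0/0 0/0/2 0/1/0 0/1/2 1/0/0 1/1/0 1/1/2 2/1/0 2/1/2
under PSO → 0/0/0 0/0/2 0/1/0 0/1/2 1/0/0 1/0/2 1/1/0 1/1/2 2/0/0 2/0/2 2/1/0 2/1/2
target 0/0/2 ∈ {SC,TSO,PSO}

SC:yes TSO:yes PSO:yes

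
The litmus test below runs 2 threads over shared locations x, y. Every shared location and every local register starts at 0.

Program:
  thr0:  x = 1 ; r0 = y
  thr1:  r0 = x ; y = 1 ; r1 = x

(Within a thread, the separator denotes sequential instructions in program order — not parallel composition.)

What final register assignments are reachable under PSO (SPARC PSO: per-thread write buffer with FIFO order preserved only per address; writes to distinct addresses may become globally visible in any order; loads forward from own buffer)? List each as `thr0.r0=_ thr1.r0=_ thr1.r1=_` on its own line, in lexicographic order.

thr0.r0=0 thr1.r0=0 thr1.r1=0
thr0.r0=0 thr1.r0=0 thr1.r1=1
thr0.r0=0 thr1.r0=1 thr1.r1=1
thr0.r0=1 thr1.r0=0 thr1.r1=0
thr0.r0=1 thr1.r0=0 thr1.r1=1
thr0.r0=1 thr1.r0=1 thr1.r1=1

outcome vector order: (thr0.r0,thr1.r0,thr1.r1)
|PSO outcomes| = 6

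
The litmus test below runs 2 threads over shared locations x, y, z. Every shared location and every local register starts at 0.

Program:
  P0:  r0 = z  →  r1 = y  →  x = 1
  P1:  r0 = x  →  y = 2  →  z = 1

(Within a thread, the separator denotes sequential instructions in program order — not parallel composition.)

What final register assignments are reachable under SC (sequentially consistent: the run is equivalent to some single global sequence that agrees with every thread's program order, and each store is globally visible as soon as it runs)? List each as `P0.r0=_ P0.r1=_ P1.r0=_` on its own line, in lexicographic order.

P0.r0=0 P0.r1=0 P1.r0=0
P0.r0=0 P0.r1=0 P1.r0=1
P0.r0=0 P0.r1=2 P1.r0=0
P0.r0=1 P0.r1=2 P1.r0=0

outcome vector order: (P0.r0,P0.r1,P1.r0)
|SC outcomes| = 4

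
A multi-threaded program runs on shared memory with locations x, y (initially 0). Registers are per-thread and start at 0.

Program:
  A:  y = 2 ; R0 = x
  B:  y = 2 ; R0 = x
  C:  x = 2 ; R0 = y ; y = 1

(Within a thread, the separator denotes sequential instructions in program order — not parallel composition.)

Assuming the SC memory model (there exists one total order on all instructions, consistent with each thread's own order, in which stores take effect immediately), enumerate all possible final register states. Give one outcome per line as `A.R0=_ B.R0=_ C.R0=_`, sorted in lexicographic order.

outcome vector order: (A.R0,B.R0,C.R0)
|SC outcomes| = 5

A.R0=0 B.R0=0 C.R0=2
A.R0=0 B.R0=2 C.R0=2
A.R0=2 B.R0=0 C.R0=2
A.R0=2 B.R0=2 C.R0=0
A.R0=2 B.R0=2 C.R0=2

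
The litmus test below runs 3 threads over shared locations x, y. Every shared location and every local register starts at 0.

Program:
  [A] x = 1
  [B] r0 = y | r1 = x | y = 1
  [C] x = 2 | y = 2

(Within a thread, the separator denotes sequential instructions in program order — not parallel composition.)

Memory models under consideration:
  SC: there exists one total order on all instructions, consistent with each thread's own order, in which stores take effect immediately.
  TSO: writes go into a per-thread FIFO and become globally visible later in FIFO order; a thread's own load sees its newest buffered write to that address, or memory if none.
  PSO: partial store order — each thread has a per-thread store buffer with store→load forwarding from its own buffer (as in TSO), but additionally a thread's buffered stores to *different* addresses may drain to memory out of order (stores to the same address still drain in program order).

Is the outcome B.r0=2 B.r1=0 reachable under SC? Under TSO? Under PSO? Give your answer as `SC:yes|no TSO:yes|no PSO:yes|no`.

outcome vector order: (B.r0,B.r1)
under SC → <0 0>; <0 1>; <0 2>; <2 1>; <2 2>
under TSO → <0 0>; <0 1>; <0 2>; <2 1>; <2 2>
under PSO → <0 0>; <0 1>; <0 2>; <2 0>; <2 1>; <2 2>
target <2 0> ∈ {PSO}

SC:no TSO:no PSO:yes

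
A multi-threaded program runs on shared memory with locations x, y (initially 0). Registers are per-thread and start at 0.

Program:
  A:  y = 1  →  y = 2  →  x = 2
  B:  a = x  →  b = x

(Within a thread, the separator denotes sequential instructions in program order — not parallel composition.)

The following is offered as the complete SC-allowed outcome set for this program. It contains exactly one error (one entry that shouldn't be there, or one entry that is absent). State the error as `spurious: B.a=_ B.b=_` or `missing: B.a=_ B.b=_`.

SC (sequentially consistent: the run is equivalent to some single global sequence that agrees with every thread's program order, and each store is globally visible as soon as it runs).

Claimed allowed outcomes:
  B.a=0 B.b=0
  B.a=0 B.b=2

outcome vector order: (B.a,B.b)
[SC] allowed = {<0 0>, <0 2>, <2 2>}
SC∖claimed = {<2 2>}

missing: B.a=2 B.b=2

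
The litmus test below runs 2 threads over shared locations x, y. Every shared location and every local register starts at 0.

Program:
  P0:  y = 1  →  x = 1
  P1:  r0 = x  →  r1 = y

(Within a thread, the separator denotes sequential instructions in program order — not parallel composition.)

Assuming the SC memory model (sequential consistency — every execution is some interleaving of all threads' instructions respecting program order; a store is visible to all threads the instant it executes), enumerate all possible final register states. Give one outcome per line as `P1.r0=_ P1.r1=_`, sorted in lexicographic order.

P1.r0=0 P1.r1=0
P1.r0=0 P1.r1=1
P1.r0=1 P1.r1=1

outcome vector order: (P1.r0,P1.r1)
|SC outcomes| = 3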